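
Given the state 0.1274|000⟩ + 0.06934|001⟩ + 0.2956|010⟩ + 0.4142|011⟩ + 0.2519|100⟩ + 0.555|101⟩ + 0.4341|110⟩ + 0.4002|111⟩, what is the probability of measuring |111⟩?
0.1602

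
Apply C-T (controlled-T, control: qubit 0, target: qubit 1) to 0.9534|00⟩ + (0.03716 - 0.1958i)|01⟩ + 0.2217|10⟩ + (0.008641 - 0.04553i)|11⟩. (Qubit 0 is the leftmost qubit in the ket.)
0.9534|00⟩ + (0.03716 - 0.1958i)|01⟩ + 0.2217|10⟩ + (0.0383 - 0.02608i)|11⟩

C-T leaves the control-|0⟩ kets |00⟩, |01⟩ unchanged and applies T to qubit 1 on the control-|1⟩ pair (|10⟩, |11⟩).
T = [[1, 0], [0, (1/√2 + (1/√2)i)]].
With a = amp(|10⟩) = 0.2217 and b = amp(|11⟩) = (0.008641 - 0.04553i):
new amp(|10⟩) = (1)·a = 0.2217
new amp(|11⟩) = (1/√2 + (1/√2)i)·b = (0.0383 - 0.02608i)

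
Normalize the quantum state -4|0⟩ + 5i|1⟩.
-0.6247|0⟩ + 0.7809i|1⟩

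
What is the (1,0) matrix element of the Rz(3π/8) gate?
0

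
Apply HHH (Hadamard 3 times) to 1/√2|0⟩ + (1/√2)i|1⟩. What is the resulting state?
(1/2 + (1/2)i)|0⟩ + (1/2 - (1/2)i)|1⟩

H² = I, so H^3 = H: a single Hadamard. With (a, b) = (1/√2, (1/√2)i), H gives ((a + b)/√2, (a − b)/√2) = ((1/2 + (1/2)i), (1/2 - (1/2)i)).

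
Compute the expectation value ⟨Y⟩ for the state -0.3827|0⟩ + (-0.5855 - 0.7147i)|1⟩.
0.547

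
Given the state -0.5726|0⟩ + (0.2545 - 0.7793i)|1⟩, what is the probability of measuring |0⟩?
0.3279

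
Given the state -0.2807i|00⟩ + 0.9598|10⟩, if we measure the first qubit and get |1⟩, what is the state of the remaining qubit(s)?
|0⟩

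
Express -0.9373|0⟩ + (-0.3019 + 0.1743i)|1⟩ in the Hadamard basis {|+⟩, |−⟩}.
(-0.8762 + 0.1232i)|+⟩ + (-0.4493 - 0.1232i)|−⟩

With |ψ⟩ = α|0⟩ + β|1⟩, the Hadamard-basis coefficients are ⟨+|ψ⟩ = (α + β)/√2 and ⟨−|ψ⟩ = (α − β)/√2.
Here α = -0.9373, β = (-0.3019 + 0.1743i): (α + β)/√2 = (-0.8762 + 0.1232i), (α − β)/√2 = (-0.4493 - 0.1232i).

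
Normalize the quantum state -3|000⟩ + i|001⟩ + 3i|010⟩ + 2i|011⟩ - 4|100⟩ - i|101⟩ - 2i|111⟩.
-0.4523|000⟩ + 0.1508i|001⟩ + 0.4523i|010⟩ + 0.3015i|011⟩ - 0.603|100⟩ - 0.1508i|101⟩ - 0.3015i|111⟩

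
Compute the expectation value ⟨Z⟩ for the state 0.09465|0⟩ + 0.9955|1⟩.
-0.9821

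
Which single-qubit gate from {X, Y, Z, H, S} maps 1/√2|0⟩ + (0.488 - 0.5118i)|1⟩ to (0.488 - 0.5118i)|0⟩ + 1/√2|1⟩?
X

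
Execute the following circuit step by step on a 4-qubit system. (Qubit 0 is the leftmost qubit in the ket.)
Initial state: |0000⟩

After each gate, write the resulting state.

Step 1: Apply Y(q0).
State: i|1000⟩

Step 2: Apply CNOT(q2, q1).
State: i|1000⟩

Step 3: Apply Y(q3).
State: -|1001⟩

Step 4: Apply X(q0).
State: -|0001⟩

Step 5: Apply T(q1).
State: -|0001⟩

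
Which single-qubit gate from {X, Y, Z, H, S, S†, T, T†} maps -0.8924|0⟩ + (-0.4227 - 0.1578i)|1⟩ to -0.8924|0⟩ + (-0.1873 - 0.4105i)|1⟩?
T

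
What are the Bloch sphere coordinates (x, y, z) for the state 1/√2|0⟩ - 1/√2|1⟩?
(-1, 0, 0)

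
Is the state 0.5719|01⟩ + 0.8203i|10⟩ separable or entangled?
Entangled

Writing the state as a|00⟩ + b|01⟩ + c|10⟩ + d|11⟩, it is a product state iff ad − bc = 0.
Here (a, b, c, d) = (0, 0.5719, 0.8203i, 0): ad − bc = (0)(0) − (0.5719)(0.8203i) = -0.4691i ≠ 0, so the state is entangled.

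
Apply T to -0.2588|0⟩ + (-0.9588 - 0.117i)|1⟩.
-0.2588|0⟩ + (-0.5952 - 0.7607i)|1⟩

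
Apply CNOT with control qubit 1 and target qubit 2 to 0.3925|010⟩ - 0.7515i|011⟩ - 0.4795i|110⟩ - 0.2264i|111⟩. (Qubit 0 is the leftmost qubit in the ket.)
-0.7515i|010⟩ + 0.3925|011⟩ - 0.2264i|110⟩ - 0.4795i|111⟩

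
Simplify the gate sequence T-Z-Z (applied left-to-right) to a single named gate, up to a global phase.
T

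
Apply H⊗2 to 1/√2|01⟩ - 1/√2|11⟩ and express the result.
1/√2|10⟩ - 1/√2|11⟩

H⊗2 gives amp(|y⟩) = (1/2) Σ_x (−1)^(x·y) amp(|x⟩), where x·y is the number of positions in which both x and y have a 1.
|00⟩: (1/√2 - 1/√2)/2 = 0
|01⟩: (-1/√2 + 1/√2)/2 = 0
|10⟩: (1/√2 + 1/√2)/2 = 1/√2
|11⟩: (-1/√2 - 1/√2)/2 = -1/√2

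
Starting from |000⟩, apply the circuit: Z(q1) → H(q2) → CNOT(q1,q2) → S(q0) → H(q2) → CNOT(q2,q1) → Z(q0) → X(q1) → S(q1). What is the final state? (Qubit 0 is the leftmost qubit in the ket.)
i|010⟩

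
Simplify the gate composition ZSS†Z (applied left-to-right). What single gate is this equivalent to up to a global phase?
I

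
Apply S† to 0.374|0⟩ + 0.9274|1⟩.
0.374|0⟩ - 0.9274i|1⟩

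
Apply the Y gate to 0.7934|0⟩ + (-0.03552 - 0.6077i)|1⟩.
(-0.6077 + 0.03552i)|0⟩ + 0.7934i|1⟩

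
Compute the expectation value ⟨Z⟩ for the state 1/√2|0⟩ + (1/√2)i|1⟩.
0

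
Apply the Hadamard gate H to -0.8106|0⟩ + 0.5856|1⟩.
-0.1591|0⟩ - 0.9873|1⟩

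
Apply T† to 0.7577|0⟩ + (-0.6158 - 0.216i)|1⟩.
0.7577|0⟩ + (-0.5882 + 0.2827i)|1⟩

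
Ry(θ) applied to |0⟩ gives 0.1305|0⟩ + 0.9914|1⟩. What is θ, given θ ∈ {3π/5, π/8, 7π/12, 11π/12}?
11π/12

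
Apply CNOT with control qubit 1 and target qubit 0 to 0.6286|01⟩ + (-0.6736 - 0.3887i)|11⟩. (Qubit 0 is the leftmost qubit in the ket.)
(-0.6736 - 0.3887i)|01⟩ + 0.6286|11⟩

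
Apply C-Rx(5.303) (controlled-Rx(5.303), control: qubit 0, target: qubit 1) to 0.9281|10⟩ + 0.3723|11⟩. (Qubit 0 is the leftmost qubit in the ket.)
(-0.8189 - 0.1752i)|10⟩ + (-0.3285 - 0.4369i)|11⟩

C-Rx(5.303) leaves the control-|0⟩ kets |00⟩, |01⟩ unchanged and applies Rx(5.303) to qubit 1 on the control-|1⟩ pair (|10⟩, |11⟩).
Rx(5.303) = [[cos(θ/2), −i·sin(θ/2)], [−i·sin(θ/2), cos(θ/2)]]; θ = 5.303, cos(θ/2) ≈ -0.882289, sin(θ/2) ≈ 0.470708.
With a = amp(|10⟩) = 0.9281 and b = amp(|11⟩) = 0.3723:
new amp(|10⟩) = (-0.882289)·a + (-0.470708i)·b = (-0.8189 - 0.1752i)
new amp(|11⟩) = (-0.470708i)·a + (-0.882289)·b = (-0.3285 - 0.4369i)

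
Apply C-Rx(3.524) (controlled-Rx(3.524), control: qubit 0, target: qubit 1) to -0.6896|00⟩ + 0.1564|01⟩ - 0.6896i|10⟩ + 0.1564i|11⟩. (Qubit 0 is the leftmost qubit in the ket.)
-0.6896|00⟩ + 0.1564|01⟩ + (0.1535 + 0.1311i)|10⟩ + (-0.677 - 0.02972i)|11⟩

C-Rx(3.524) leaves the control-|0⟩ kets |00⟩, |01⟩ unchanged and applies Rx(3.524) to qubit 1 on the control-|1⟩ pair (|10⟩, |11⟩).
Rx(3.524) = [[cos(θ/2), −i·sin(θ/2)], [−i·sin(θ/2), cos(θ/2)]]; θ = 3.524, cos(θ/2) ≈ -0.190041, sin(θ/2) ≈ 0.981776.
With a = amp(|10⟩) = -0.6896i and b = amp(|11⟩) = 0.1564i:
new amp(|10⟩) = (-0.190041)·a + (-0.981776i)·b = (0.1535 + 0.1311i)
new amp(|11⟩) = (-0.981776i)·a + (-0.190041)·b = (-0.677 - 0.02972i)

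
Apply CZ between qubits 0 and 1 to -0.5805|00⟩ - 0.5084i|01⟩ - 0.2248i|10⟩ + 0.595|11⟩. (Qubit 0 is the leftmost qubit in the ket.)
-0.5805|00⟩ - 0.5084i|01⟩ - 0.2248i|10⟩ - 0.595|11⟩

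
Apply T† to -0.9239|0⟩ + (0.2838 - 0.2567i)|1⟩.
-0.9239|0⟩ + (0.01916 - 0.3822i)|1⟩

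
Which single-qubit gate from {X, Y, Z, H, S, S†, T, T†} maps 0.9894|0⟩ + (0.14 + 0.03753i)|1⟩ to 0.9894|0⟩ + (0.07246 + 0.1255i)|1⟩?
T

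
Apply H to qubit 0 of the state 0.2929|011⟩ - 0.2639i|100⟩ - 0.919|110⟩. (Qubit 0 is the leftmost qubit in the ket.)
-0.1866i|000⟩ - 0.6498|010⟩ + 0.2071|011⟩ + 0.1866i|100⟩ + 0.6498|110⟩ + 0.2071|111⟩

H on qubit 0 mixes each pair of kets that differ only in qubit 0: amplitudes (a, b) of (|…0…⟩, |…1…⟩) become ((a + b)/√2, (a − b)/√2). Kets absent from the input have amplitude 0.
(|000⟩, |100⟩): (a, b) = (0, -0.2639i) → (-0.1866i, 0.1866i)
(|010⟩, |110⟩): (a, b) = (0, -0.919) → (-0.6498, 0.6498)
(|011⟩, |111⟩): (a, b) = (0.2929, 0) → (0.2071, 0.2071)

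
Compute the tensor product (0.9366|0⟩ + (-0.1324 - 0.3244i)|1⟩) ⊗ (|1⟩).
0.9366|01⟩ + (-0.1324 - 0.3244i)|11⟩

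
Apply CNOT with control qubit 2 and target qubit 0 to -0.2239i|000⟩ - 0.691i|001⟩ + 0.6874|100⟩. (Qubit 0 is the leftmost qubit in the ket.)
-0.2239i|000⟩ + 0.6874|100⟩ - 0.691i|101⟩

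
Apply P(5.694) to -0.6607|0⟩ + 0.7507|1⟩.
-0.6607|0⟩ + (0.6241 - 0.4172i)|1⟩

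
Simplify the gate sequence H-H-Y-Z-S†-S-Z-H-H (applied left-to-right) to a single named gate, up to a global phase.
Y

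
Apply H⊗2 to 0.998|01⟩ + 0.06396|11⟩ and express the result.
0.531|00⟩ - 0.531|01⟩ + 0.467|10⟩ - 0.467|11⟩

H⊗2 gives amp(|y⟩) = (1/2) Σ_x (−1)^(x·y) amp(|x⟩), where x·y is the number of positions in which both x and y have a 1.
|00⟩: (0.998 + 0.06396)/2 = 0.531
|01⟩: (-0.998 - 0.06396)/2 = -0.531
|10⟩: (0.998 - 0.06396)/2 = 0.467
|11⟩: (-0.998 + 0.06396)/2 = -0.467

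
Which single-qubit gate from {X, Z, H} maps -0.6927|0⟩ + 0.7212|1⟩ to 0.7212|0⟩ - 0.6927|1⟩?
X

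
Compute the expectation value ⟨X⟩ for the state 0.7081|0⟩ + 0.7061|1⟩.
1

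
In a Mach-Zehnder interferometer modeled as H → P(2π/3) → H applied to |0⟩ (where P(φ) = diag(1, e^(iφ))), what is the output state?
(0.25 + 0.433i)|0⟩ + (0.75 - 0.433i)|1⟩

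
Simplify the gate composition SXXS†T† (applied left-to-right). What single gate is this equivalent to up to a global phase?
T†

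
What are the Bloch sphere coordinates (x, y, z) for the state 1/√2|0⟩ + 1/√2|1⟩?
(1, 0, 0)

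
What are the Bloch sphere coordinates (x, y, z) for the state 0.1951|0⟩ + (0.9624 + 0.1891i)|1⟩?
(0.3755, 0.07379, -0.9239)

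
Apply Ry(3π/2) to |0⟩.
-1/√2|0⟩ + 1/√2|1⟩

Ry(3π/2) = [[cos(θ/2), −sin(θ/2)], [sin(θ/2), cos(θ/2)]]; θ = 3π/2, cos(θ/2) ≈ -0.707107, sin(θ/2) ≈ 0.707107.
With a = amp(|0⟩) = 1 and b = amp(|1⟩) = 0:
new amp(|0⟩) = (-0.707107)·a + (-0.707107)·b = -1/√2
new amp(|1⟩) = (0.707107)·a + (-0.707107)·b = 1/√2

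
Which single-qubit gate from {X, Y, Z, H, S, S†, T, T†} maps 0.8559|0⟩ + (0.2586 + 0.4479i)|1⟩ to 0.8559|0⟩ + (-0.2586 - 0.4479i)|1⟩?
Z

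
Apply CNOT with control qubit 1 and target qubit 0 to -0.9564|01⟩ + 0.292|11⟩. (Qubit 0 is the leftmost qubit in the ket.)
0.292|01⟩ - 0.9564|11⟩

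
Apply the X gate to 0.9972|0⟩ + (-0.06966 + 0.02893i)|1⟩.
(-0.06966 + 0.02893i)|0⟩ + 0.9972|1⟩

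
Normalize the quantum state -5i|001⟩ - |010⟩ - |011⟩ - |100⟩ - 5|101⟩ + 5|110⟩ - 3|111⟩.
-0.5361i|001⟩ - 0.1072|010⟩ - 0.1072|011⟩ - 0.1072|100⟩ - 0.5361|101⟩ + 0.5361|110⟩ - 0.3216|111⟩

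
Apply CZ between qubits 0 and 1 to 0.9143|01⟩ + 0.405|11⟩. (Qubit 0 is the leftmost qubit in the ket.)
0.9143|01⟩ - 0.405|11⟩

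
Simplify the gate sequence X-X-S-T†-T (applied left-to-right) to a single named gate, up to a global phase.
S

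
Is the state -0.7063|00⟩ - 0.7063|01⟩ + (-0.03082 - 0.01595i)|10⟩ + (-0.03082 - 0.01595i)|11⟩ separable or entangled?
Separable

Writing the state as a|00⟩ + b|01⟩ + c|10⟩ + d|11⟩, it is a product state iff ad − bc = 0.
Here (a, b, c, d) = (-0.7063, -0.7063, (-0.03082 - 0.01595i), (-0.03082 - 0.01595i)): ad − bc = (-0.7063)(-0.03082 - 0.01595i) − (-0.7063)(-0.03082 - 0.01595i) = 0, so the state is separable.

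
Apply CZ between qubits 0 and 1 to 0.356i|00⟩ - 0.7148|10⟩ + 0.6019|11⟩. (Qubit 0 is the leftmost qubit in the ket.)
0.356i|00⟩ - 0.7148|10⟩ - 0.6019|11⟩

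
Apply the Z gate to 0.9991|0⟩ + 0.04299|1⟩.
0.9991|0⟩ - 0.04299|1⟩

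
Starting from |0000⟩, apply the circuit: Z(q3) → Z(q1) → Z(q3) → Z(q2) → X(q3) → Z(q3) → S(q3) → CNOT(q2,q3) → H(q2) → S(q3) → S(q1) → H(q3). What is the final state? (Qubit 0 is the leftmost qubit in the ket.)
1/2|0000⟩ - 1/2|0001⟩ + 1/2|0010⟩ - 1/2|0011⟩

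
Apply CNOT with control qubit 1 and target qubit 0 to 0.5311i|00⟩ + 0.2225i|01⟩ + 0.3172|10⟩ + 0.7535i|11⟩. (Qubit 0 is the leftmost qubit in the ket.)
0.5311i|00⟩ + 0.7535i|01⟩ + 0.3172|10⟩ + 0.2225i|11⟩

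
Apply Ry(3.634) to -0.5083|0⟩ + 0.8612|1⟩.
-0.7113|0⟩ - 0.7029|1⟩

Ry(3.634) = [[cos(θ/2), −sin(θ/2)], [sin(θ/2), cos(θ/2)]]; θ = 3.634, cos(θ/2) ≈ -0.243724, sin(θ/2) ≈ 0.969845.
With a = amp(|0⟩) = -0.5083 and b = amp(|1⟩) = 0.8612:
new amp(|0⟩) = (-0.243724)·a + (-0.969845)·b = -0.7113
new amp(|1⟩) = (0.969845)·a + (-0.243724)·b = -0.7029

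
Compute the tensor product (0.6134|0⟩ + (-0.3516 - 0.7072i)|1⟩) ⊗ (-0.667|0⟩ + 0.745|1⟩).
-0.4091|00⟩ + 0.457|01⟩ + (0.2345 + 0.4717i)|10⟩ + (-0.2619 - 0.5269i)|11⟩

amp(|b₁b₂…⟩) = product of the factor amplitudes for bits b₁, b₂, …; only kets whose every factor amplitude is nonzero survive.
|00⟩: (0.6134)(-0.667) = -0.4091
|01⟩: (0.6134)(0.745) = 0.457
|10⟩: (-0.3516 - 0.7072i)(-0.667) = (0.2345 + 0.4717i)
|11⟩: (-0.3516 - 0.7072i)(0.745) = (-0.2619 - 0.5269i)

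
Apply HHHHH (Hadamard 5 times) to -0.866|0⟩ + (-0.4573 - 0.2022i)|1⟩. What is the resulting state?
(-0.9357 - 0.143i)|0⟩ + (-0.289 + 0.143i)|1⟩

H² = I, so H^5 = H: a single Hadamard. With (a, b) = (-0.866, (-0.4573 - 0.2022i)), H gives ((a + b)/√2, (a − b)/√2) = ((-0.9357 - 0.143i), (-0.289 + 0.143i)).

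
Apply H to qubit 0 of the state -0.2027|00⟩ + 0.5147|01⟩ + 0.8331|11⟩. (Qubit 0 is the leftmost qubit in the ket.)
-0.1433|00⟩ + 0.953|01⟩ - 0.1433|10⟩ - 0.2251|11⟩

H on qubit 0 mixes each pair of kets that differ only in qubit 0: amplitudes (a, b) of (|…0…⟩, |…1…⟩) become ((a + b)/√2, (a − b)/√2). Kets absent from the input have amplitude 0.
(|00⟩, |10⟩): (a, b) = (-0.2027, 0) → (-0.1433, -0.1433)
(|01⟩, |11⟩): (a, b) = (0.5147, 0.8331) → (0.953, -0.2251)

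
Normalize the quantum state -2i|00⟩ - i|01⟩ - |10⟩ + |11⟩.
-0.7559i|00⟩ - (1/√7)i|01⟩ - 1/√7|10⟩ + 1/√7|11⟩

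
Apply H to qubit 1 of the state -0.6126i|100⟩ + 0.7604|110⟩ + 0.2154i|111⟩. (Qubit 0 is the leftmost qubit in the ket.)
(0.5377 - 0.4332i)|100⟩ + 0.1523i|101⟩ + (-0.5377 - 0.4332i)|110⟩ - 0.1523i|111⟩

H on qubit 1 mixes each pair of kets that differ only in qubit 1: amplitudes (a, b) of (|…0…⟩, |…1…⟩) become ((a + b)/√2, (a − b)/√2). Kets absent from the input have amplitude 0.
(|100⟩, |110⟩): (a, b) = (-0.6126i, 0.7604) → ((0.5377 - 0.4332i), (-0.5377 - 0.4332i))
(|101⟩, |111⟩): (a, b) = (0, 0.2154i) → (0.1523i, -0.1523i)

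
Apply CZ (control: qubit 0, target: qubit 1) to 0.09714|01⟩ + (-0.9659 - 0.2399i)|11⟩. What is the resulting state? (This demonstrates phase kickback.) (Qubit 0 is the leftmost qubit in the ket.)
0.09714|01⟩ + (0.9659 + 0.2399i)|11⟩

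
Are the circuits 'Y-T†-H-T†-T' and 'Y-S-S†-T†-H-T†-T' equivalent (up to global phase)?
Yes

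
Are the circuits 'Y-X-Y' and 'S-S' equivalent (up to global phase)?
No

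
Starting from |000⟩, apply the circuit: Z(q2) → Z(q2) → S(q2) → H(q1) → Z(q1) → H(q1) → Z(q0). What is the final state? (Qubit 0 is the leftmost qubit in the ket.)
|010⟩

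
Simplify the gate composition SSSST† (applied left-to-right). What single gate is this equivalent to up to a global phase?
T†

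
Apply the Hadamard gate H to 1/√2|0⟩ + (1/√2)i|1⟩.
(1/2 + (1/2)i)|0⟩ + (1/2 - (1/2)i)|1⟩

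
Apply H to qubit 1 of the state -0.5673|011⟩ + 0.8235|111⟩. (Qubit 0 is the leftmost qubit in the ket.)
-0.4011|001⟩ + 0.4011|011⟩ + 0.5823|101⟩ - 0.5823|111⟩

H on qubit 1 mixes each pair of kets that differ only in qubit 1: amplitudes (a, b) of (|…0…⟩, |…1…⟩) become ((a + b)/√2, (a − b)/√2). Kets absent from the input have amplitude 0.
(|001⟩, |011⟩): (a, b) = (0, -0.5673) → (-0.4011, 0.4011)
(|101⟩, |111⟩): (a, b) = (0, 0.8235) → (0.5823, -0.5823)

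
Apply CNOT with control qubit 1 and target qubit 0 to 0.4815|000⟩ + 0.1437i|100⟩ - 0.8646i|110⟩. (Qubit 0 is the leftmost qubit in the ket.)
0.4815|000⟩ - 0.8646i|010⟩ + 0.1437i|100⟩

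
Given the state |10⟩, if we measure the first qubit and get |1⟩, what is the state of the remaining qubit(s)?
|0⟩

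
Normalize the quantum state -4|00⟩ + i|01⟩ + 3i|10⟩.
-0.7845|00⟩ + 0.1961i|01⟩ + 0.5883i|10⟩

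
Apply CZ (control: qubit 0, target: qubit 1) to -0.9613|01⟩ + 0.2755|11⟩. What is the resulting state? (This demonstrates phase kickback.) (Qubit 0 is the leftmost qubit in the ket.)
-0.9613|01⟩ - 0.2755|11⟩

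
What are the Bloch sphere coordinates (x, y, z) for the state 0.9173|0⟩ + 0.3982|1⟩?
(0.7305, 0, 0.6829)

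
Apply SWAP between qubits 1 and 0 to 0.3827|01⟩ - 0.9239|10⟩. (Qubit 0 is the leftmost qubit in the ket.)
-0.9239|01⟩ + 0.3827|10⟩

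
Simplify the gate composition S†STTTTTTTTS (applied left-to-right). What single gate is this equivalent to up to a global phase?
S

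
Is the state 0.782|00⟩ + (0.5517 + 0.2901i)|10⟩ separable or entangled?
Separable

Writing the state as a|00⟩ + b|01⟩ + c|10⟩ + d|11⟩, it is a product state iff ad − bc = 0.
Here (a, b, c, d) = (0.782, 0, (0.5517 + 0.2901i), 0): ad − bc = (0.782)(0) − (0)(0.5517 + 0.2901i) = 0, so the state is separable.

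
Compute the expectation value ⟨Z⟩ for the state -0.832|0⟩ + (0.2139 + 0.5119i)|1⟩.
0.3844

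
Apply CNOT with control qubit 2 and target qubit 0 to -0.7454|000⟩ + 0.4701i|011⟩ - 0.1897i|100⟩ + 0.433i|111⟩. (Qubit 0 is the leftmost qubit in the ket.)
-0.7454|000⟩ + 0.433i|011⟩ - 0.1897i|100⟩ + 0.4701i|111⟩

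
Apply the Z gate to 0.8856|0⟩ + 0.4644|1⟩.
0.8856|0⟩ - 0.4644|1⟩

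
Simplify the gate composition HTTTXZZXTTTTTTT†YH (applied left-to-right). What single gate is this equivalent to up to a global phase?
Y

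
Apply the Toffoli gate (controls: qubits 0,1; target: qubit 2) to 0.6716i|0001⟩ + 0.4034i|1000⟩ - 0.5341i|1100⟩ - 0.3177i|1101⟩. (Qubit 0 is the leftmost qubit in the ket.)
0.6716i|0001⟩ + 0.4034i|1000⟩ - 0.5341i|1110⟩ - 0.3177i|1111⟩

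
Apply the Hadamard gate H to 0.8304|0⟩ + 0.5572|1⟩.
0.9812|0⟩ + 0.1932|1⟩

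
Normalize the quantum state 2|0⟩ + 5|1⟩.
0.3714|0⟩ + 0.9285|1⟩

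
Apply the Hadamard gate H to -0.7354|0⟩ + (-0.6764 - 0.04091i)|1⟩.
(-0.9983 - 0.02893i)|0⟩ + (-0.04172 + 0.02893i)|1⟩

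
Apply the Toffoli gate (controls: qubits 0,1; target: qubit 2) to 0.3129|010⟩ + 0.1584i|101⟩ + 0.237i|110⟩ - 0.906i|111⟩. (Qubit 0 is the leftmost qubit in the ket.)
0.3129|010⟩ + 0.1584i|101⟩ - 0.906i|110⟩ + 0.237i|111⟩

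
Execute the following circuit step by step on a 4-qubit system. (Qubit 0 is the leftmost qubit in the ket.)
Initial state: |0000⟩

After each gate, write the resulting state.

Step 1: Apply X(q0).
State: |1000⟩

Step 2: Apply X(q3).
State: |1001⟩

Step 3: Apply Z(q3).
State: -|1001⟩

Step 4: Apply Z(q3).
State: |1001⟩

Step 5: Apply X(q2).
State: |1011⟩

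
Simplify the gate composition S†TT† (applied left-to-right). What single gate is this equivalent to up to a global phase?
S†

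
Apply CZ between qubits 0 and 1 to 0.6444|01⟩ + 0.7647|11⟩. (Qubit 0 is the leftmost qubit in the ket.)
0.6444|01⟩ - 0.7647|11⟩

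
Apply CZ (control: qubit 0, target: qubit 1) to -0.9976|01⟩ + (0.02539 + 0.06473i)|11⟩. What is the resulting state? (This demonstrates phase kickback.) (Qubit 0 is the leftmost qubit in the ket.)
-0.9976|01⟩ + (-0.02539 - 0.06473i)|11⟩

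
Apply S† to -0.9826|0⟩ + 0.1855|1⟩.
-0.9826|0⟩ - 0.1855i|1⟩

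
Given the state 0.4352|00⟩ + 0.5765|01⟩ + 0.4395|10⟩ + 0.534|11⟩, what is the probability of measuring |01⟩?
0.3324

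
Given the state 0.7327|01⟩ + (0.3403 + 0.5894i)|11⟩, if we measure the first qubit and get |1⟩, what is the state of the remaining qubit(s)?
(0.5 + 0.866i)|1⟩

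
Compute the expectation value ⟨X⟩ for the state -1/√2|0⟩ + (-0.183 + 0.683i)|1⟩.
0.2588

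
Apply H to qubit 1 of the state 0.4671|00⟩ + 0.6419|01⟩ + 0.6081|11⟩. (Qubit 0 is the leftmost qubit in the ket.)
0.7842|00⟩ - 0.1236|01⟩ + 0.43|10⟩ - 0.43|11⟩

H on qubit 1 mixes each pair of kets that differ only in qubit 1: amplitudes (a, b) of (|…0…⟩, |…1…⟩) become ((a + b)/√2, (a − b)/√2). Kets absent from the input have amplitude 0.
(|00⟩, |01⟩): (a, b) = (0.4671, 0.6419) → (0.7842, -0.1236)
(|10⟩, |11⟩): (a, b) = (0, 0.6081) → (0.43, -0.43)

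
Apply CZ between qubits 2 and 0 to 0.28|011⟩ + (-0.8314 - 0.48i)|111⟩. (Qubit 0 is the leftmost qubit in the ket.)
0.28|011⟩ + (0.8314 + 0.48i)|111⟩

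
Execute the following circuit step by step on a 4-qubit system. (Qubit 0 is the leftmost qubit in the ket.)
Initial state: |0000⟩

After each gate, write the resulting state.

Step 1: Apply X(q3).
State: |0001⟩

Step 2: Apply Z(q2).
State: |0001⟩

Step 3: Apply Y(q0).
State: i|1001⟩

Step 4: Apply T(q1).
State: i|1001⟩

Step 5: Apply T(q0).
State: (-1/√2 + (1/√2)i)|1001⟩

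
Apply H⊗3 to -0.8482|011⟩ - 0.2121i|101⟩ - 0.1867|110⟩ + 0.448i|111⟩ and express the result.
(-0.3659 + 0.0834i)|000⟩ + (0.2339 - 0.0834i)|001⟩ + (0.3659 - 0.2334i)|010⟩ + (-0.2339 + 0.2334i)|011⟩ + (-0.2339 - 0.0834i)|100⟩ + (0.3659 + 0.0834i)|101⟩ + (0.2339 + 0.2334i)|110⟩ + (-0.3659 - 0.2334i)|111⟩

H⊗3 gives amp(|y⟩) = (1/2√2) Σ_x (−1)^(x·y) amp(|x⟩), where x·y is the number of positions in which both x and y have a 1.
|000⟩: (-0.8482 - 0.2121i - 0.1867 + 0.448i)/(2√2) = (-0.3659 + 0.0834i)
|001⟩: (0.8482 + 0.2121i - 0.1867 - 0.448i)/(2√2) = (0.2339 - 0.0834i)
|010⟩: (0.8482 - 0.2121i + 0.1867 - 0.448i)/(2√2) = (0.3659 - 0.2334i)
|011⟩: (-0.8482 + 0.2121i + 0.1867 + 0.448i)/(2√2) = (-0.2339 + 0.2334i)
|100⟩: (-0.8482 + 0.2121i + 0.1867 - 0.448i)/(2√2) = (-0.2339 - 0.0834i)
|101⟩: (0.8482 - 0.2121i + 0.1867 + 0.448i)/(2√2) = (0.3659 + 0.0834i)
|110⟩: (0.8482 + 0.2121i - 0.1867 + 0.448i)/(2√2) = (0.2339 + 0.2334i)
|111⟩: (-0.8482 - 0.2121i - 0.1867 - 0.448i)/(2√2) = (-0.3659 - 0.2334i)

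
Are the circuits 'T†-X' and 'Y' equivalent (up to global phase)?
No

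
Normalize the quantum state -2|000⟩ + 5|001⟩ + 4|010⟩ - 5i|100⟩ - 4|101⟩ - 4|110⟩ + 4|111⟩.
-0.1841|000⟩ + 0.4603|001⟩ + 0.3682|010⟩ - 0.4603i|100⟩ - 0.3682|101⟩ - 0.3682|110⟩ + 0.3682|111⟩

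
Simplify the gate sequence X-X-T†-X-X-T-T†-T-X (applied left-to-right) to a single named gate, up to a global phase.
X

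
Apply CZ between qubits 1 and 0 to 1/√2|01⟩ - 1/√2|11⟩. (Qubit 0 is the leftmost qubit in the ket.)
1/√2|01⟩ + 1/√2|11⟩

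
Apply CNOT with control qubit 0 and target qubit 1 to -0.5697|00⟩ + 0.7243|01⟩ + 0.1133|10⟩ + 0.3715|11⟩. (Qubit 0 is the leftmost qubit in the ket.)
-0.5697|00⟩ + 0.7243|01⟩ + 0.3715|10⟩ + 0.1133|11⟩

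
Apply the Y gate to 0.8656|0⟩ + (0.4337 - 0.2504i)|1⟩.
(-0.2504 - 0.4337i)|0⟩ + 0.8656i|1⟩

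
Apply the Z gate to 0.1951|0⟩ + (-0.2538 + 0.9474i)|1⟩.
0.1951|0⟩ + (0.2538 - 0.9474i)|1⟩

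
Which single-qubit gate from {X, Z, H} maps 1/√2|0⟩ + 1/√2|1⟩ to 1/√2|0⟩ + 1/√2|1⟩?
X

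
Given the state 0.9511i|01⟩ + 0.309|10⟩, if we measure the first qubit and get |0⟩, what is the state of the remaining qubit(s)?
i|1⟩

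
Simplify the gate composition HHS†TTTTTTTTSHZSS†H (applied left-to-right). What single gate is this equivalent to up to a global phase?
X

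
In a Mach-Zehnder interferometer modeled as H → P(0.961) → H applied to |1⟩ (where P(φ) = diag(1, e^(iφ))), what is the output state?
(0.2136 - 0.4099i)|0⟩ + (0.7864 + 0.4099i)|1⟩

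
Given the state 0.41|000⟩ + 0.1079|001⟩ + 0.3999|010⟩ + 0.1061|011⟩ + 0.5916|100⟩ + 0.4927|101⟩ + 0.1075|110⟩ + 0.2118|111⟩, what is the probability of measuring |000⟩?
0.1681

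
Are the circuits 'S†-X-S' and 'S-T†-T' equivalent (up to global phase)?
No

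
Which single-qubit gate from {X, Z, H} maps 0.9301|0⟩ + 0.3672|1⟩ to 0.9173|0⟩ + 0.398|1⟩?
H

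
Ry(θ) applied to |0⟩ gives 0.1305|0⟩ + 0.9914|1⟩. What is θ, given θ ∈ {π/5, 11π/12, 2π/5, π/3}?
11π/12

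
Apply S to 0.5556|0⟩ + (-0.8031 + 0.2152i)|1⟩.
0.5556|0⟩ + (-0.2152 - 0.8031i)|1⟩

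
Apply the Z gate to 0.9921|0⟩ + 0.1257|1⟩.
0.9921|0⟩ - 0.1257|1⟩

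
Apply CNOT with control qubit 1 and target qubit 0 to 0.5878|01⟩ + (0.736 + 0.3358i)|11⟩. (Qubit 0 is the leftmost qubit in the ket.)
(0.736 + 0.3358i)|01⟩ + 0.5878|11⟩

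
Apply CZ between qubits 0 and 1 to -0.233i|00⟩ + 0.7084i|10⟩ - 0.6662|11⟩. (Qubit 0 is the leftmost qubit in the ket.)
-0.233i|00⟩ + 0.7084i|10⟩ + 0.6662|11⟩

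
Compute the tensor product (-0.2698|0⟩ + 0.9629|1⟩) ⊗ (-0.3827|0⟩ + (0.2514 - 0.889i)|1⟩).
0.1033|00⟩ + (-0.06783 + 0.2399i)|01⟩ - 0.3685|10⟩ + (0.2421 - 0.856i)|11⟩

amp(|b₁b₂…⟩) = product of the factor amplitudes for bits b₁, b₂, …; only kets whose every factor amplitude is nonzero survive.
|00⟩: (-0.2698)(-0.3827) = 0.1033
|01⟩: (-0.2698)(0.2514 - 0.889i) = (-0.06783 + 0.2399i)
|10⟩: (0.9629)(-0.3827) = -0.3685
|11⟩: (0.9629)(0.2514 - 0.889i) = (0.2421 - 0.856i)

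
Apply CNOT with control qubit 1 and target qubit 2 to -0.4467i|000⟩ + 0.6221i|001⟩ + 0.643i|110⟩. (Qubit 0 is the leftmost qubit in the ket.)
-0.4467i|000⟩ + 0.6221i|001⟩ + 0.643i|111⟩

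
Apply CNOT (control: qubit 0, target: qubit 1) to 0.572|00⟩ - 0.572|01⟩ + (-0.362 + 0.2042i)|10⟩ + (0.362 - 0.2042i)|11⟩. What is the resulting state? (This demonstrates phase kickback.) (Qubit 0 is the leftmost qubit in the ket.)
0.572|00⟩ - 0.572|01⟩ + (0.362 - 0.2042i)|10⟩ + (-0.362 + 0.2042i)|11⟩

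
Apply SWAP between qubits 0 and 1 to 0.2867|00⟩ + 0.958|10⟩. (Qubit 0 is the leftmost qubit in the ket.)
0.2867|00⟩ + 0.958|01⟩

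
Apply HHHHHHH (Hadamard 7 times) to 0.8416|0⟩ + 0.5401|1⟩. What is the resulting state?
0.977|0⟩ + 0.2132|1⟩

H² = I, so H^7 = H: a single Hadamard. With (a, b) = (0.8416, 0.5401), H gives ((a + b)/√2, (a − b)/√2) = (0.977, 0.2132).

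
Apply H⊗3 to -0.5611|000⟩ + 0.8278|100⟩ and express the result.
0.09429|000⟩ + 0.09429|001⟩ + 0.09429|010⟩ + 0.09429|011⟩ - 0.4911|100⟩ - 0.4911|101⟩ - 0.4911|110⟩ - 0.4911|111⟩

H⊗3 gives amp(|y⟩) = (1/2√2) Σ_x (−1)^(x·y) amp(|x⟩), where x·y is the number of positions in which both x and y have a 1.
|000⟩: (-0.5611 + 0.8278)/(2√2) = 0.09429
|001⟩: (-0.5611 + 0.8278)/(2√2) = 0.09429
|010⟩: (-0.5611 + 0.8278)/(2√2) = 0.09429
|011⟩: (-0.5611 + 0.8278)/(2√2) = 0.09429
|100⟩: (-0.5611 - 0.8278)/(2√2) = -0.4911
|101⟩: (-0.5611 - 0.8278)/(2√2) = -0.4911
|110⟩: (-0.5611 - 0.8278)/(2√2) = -0.4911
|111⟩: (-0.5611 - 0.8278)/(2√2) = -0.4911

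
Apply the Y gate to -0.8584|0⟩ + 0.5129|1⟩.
-0.5129i|0⟩ - 0.8584i|1⟩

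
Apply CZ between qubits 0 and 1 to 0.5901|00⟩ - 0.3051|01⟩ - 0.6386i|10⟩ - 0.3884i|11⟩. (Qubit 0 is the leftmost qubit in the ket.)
0.5901|00⟩ - 0.3051|01⟩ - 0.6386i|10⟩ + 0.3884i|11⟩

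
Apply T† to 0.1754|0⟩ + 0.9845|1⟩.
0.1754|0⟩ + (0.6961 - 0.6961i)|1⟩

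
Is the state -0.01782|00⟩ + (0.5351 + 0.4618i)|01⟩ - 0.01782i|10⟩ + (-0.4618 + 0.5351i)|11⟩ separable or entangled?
Separable

Writing the state as a|00⟩ + b|01⟩ + c|10⟩ + d|11⟩, it is a product state iff ad − bc = 0.
Here (a, b, c, d) = (-0.01782, (0.5351 + 0.4618i), -0.01782i, (-0.4618 + 0.5351i)): ad − bc = (-0.01782)(-0.4618 + 0.5351i) − (0.5351 + 0.4618i)(-0.01782i) = 0, so the state is separable.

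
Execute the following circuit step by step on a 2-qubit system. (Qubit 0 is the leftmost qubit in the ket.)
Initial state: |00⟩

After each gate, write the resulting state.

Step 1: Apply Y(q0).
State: i|10⟩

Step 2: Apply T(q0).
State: (-1/√2 + (1/√2)i)|10⟩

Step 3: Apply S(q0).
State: (-1/√2 - (1/√2)i)|10⟩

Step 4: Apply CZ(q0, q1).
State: (-1/√2 - (1/√2)i)|10⟩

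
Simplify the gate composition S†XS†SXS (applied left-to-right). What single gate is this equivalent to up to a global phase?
I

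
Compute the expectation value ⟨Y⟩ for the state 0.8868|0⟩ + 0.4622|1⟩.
0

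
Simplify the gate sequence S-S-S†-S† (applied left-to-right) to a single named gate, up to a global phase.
I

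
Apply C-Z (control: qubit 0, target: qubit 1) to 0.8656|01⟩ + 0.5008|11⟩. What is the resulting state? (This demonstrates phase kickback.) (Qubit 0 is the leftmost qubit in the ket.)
0.8656|01⟩ - 0.5008|11⟩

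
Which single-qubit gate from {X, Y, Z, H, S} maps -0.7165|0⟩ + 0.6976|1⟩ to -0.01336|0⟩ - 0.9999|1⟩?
H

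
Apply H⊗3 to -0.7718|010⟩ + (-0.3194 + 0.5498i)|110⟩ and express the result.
(-0.3858 + 0.1944i)|000⟩ + (-0.3858 + 0.1944i)|001⟩ + (0.3858 - 0.1944i)|010⟩ + (0.3858 - 0.1944i)|011⟩ + (-0.1599 - 0.1944i)|100⟩ + (-0.1599 - 0.1944i)|101⟩ + (0.1599 + 0.1944i)|110⟩ + (0.1599 + 0.1944i)|111⟩

H⊗3 gives amp(|y⟩) = (1/2√2) Σ_x (−1)^(x·y) amp(|x⟩), where x·y is the number of positions in which both x and y have a 1.
|000⟩: (-0.7718 + (-0.3194 + 0.5498i))/(2√2) = (-0.3858 + 0.1944i)
|001⟩: (-0.7718 + (-0.3194 + 0.5498i))/(2√2) = (-0.3858 + 0.1944i)
|010⟩: (0.7718 - (-0.3194 + 0.5498i))/(2√2) = (0.3858 - 0.1944i)
|011⟩: (0.7718 - (-0.3194 + 0.5498i))/(2√2) = (0.3858 - 0.1944i)
|100⟩: (-0.7718 - (-0.3194 + 0.5498i))/(2√2) = (-0.1599 - 0.1944i)
|101⟩: (-0.7718 - (-0.3194 + 0.5498i))/(2√2) = (-0.1599 - 0.1944i)
|110⟩: (0.7718 + (-0.3194 + 0.5498i))/(2√2) = (0.1599 + 0.1944i)
|111⟩: (0.7718 + (-0.3194 + 0.5498i))/(2√2) = (0.1599 + 0.1944i)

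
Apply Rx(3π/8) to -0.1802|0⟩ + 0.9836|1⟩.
(-0.1498 - 0.5465i)|0⟩ + (0.8178 + 0.1001i)|1⟩

Rx(3π/8) = [[cos(θ/2), −i·sin(θ/2)], [−i·sin(θ/2), cos(θ/2)]]; θ = 3π/8, cos(θ/2) ≈ 0.83147, sin(θ/2) ≈ 0.55557.
With a = amp(|0⟩) = -0.1802 and b = amp(|1⟩) = 0.9836:
new amp(|0⟩) = (0.83147)·a + (-0.55557i)·b = (-0.1498 - 0.5465i)
new amp(|1⟩) = (-0.55557i)·a + (0.83147)·b = (0.8178 + 0.1001i)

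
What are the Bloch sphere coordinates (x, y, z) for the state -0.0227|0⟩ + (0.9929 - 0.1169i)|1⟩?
(-0.04508, 0.005307, -0.999)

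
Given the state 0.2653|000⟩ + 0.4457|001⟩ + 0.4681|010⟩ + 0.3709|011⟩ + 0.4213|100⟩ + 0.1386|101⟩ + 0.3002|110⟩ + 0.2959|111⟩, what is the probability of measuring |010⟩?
0.2191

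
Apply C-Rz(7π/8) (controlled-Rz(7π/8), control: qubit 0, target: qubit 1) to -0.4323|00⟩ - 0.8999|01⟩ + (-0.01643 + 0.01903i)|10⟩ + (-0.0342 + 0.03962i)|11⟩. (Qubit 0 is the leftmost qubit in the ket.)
-0.4323|00⟩ - 0.8999|01⟩ + (0.01546 + 0.01983i)|10⟩ + (-0.04553 - 0.02581i)|11⟩

C-Rz(7π/8) leaves the control-|0⟩ kets |00⟩, |01⟩ unchanged and applies Rz(7π/8) to qubit 1 on the control-|1⟩ pair (|10⟩, |11⟩).
Rz(7π/8) = [[e^(−iθ/2), 0], [0, e^(iθ/2)]] with e^(±iθ/2) = cos(θ/2) ± i·sin(θ/2); θ = 7π/8, cos(θ/2) ≈ 0.19509, sin(θ/2) ≈ 0.980785.
With a = amp(|10⟩) = (-0.01643 + 0.01903i) and b = amp(|11⟩) = (-0.0342 + 0.03962i):
new amp(|10⟩) = (0.19509 - 0.980785i)·a = (0.01546 + 0.01983i)
new amp(|11⟩) = (0.19509 + 0.980785i)·b = (-0.04553 - 0.02581i)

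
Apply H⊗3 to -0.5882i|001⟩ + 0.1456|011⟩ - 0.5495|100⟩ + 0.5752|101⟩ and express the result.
(0.06056 - 0.208i)|000⟩ + (-0.4491 + 0.208i)|001⟩ + (-0.04239 - 0.208i)|010⟩ + (-0.3462 + 0.208i)|011⟩ + (0.04239 - 0.208i)|100⟩ + (0.3462 + 0.208i)|101⟩ + (-0.06056 - 0.208i)|110⟩ + (0.4491 + 0.208i)|111⟩

H⊗3 gives amp(|y⟩) = (1/2√2) Σ_x (−1)^(x·y) amp(|x⟩), where x·y is the number of positions in which both x and y have a 1.
|000⟩: (-0.5882i + 0.1456 - 0.5495 + 0.5752)/(2√2) = (0.06056 - 0.208i)
|001⟩: (0.5882i - 0.1456 - 0.5495 - 0.5752)/(2√2) = (-0.4491 + 0.208i)
|010⟩: (-0.5882i - 0.1456 - 0.5495 + 0.5752)/(2√2) = (-0.04239 - 0.208i)
|011⟩: (0.5882i + 0.1456 - 0.5495 - 0.5752)/(2√2) = (-0.3462 + 0.208i)
|100⟩: (-0.5882i + 0.1456 + 0.5495 - 0.5752)/(2√2) = (0.04239 - 0.208i)
|101⟩: (0.5882i - 0.1456 + 0.5495 + 0.5752)/(2√2) = (0.3462 + 0.208i)
|110⟩: (-0.5882i - 0.1456 + 0.5495 - 0.5752)/(2√2) = (-0.06056 - 0.208i)
|111⟩: (0.5882i + 0.1456 + 0.5495 + 0.5752)/(2√2) = (0.4491 + 0.208i)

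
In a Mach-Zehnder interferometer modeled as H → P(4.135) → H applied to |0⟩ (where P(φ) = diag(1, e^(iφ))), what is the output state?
(0.2271 - 0.4189i)|0⟩ + (0.7729 + 0.4189i)|1⟩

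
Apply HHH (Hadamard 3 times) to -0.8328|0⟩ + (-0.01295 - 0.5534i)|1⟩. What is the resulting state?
(-0.598 - 0.3913i)|0⟩ + (-0.5797 + 0.3913i)|1⟩

H² = I, so H^3 = H: a single Hadamard. With (a, b) = (-0.8328, (-0.01295 - 0.5534i)), H gives ((a + b)/√2, (a − b)/√2) = ((-0.598 - 0.3913i), (-0.5797 + 0.3913i)).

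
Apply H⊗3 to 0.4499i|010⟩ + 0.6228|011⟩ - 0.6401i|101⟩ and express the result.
(0.2202 - 0.06725i)|000⟩ + (-0.2202 + 0.3854i)|001⟩ + (-0.2202 - 0.3854i)|010⟩ + (0.2202 + 0.06725i)|011⟩ + (0.2202 + 0.3854i)|100⟩ + (-0.2202 - 0.06725i)|101⟩ + (-0.2202 + 0.06725i)|110⟩ + (0.2202 - 0.3854i)|111⟩

H⊗3 gives amp(|y⟩) = (1/2√2) Σ_x (−1)^(x·y) amp(|x⟩), where x·y is the number of positions in which both x and y have a 1.
|000⟩: (0.4499i + 0.6228 - 0.6401i)/(2√2) = (0.2202 - 0.06725i)
|001⟩: (0.4499i - 0.6228 + 0.6401i)/(2√2) = (-0.2202 + 0.3854i)
|010⟩: (-0.4499i - 0.6228 - 0.6401i)/(2√2) = (-0.2202 - 0.3854i)
|011⟩: (-0.4499i + 0.6228 + 0.6401i)/(2√2) = (0.2202 + 0.06725i)
|100⟩: (0.4499i + 0.6228 + 0.6401i)/(2√2) = (0.2202 + 0.3854i)
|101⟩: (0.4499i - 0.6228 - 0.6401i)/(2√2) = (-0.2202 - 0.06725i)
|110⟩: (-0.4499i - 0.6228 + 0.6401i)/(2√2) = (-0.2202 + 0.06725i)
|111⟩: (-0.4499i + 0.6228 - 0.6401i)/(2√2) = (0.2202 - 0.3854i)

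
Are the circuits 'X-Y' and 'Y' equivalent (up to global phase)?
No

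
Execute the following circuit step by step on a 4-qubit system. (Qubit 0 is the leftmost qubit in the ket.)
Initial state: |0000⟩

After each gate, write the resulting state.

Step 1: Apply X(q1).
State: |0100⟩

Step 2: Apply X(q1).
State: |0000⟩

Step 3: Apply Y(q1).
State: i|0100⟩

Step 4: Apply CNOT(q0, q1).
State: i|0100⟩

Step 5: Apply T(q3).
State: i|0100⟩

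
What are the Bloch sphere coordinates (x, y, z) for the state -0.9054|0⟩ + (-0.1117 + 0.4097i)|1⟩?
(0.2023, -0.7419, 0.6394)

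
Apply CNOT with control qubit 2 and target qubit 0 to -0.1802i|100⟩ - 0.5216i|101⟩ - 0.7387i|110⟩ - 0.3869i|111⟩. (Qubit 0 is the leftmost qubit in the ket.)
-0.5216i|001⟩ - 0.3869i|011⟩ - 0.1802i|100⟩ - 0.7387i|110⟩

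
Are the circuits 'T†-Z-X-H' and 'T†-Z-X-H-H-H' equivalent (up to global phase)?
Yes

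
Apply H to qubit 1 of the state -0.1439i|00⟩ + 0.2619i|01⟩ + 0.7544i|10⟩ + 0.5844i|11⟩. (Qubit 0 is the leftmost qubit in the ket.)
0.08344i|00⟩ - 0.2869i|01⟩ + 0.9467i|10⟩ + 0.1202i|11⟩

H on qubit 1 mixes each pair of kets that differ only in qubit 1: amplitudes (a, b) of (|…0…⟩, |…1…⟩) become ((a + b)/√2, (a − b)/√2). Kets absent from the input have amplitude 0.
(|00⟩, |01⟩): (a, b) = (-0.1439i, 0.2619i) → (0.08344i, -0.2869i)
(|10⟩, |11⟩): (a, b) = (0.7544i, 0.5844i) → (0.9467i, 0.1202i)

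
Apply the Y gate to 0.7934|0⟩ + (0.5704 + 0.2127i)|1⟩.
(0.2127 - 0.5704i)|0⟩ + 0.7934i|1⟩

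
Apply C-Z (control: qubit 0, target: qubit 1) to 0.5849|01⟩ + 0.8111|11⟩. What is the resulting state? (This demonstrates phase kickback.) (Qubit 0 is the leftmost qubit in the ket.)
0.5849|01⟩ - 0.8111|11⟩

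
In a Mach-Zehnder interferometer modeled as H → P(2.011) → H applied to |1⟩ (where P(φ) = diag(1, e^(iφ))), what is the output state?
(0.7131 - 0.4523i)|0⟩ + (0.2869 + 0.4523i)|1⟩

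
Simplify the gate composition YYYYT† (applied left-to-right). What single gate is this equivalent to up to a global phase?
T†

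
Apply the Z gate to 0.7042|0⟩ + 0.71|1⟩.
0.7042|0⟩ - 0.71|1⟩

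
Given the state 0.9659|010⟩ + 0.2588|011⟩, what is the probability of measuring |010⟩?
0.933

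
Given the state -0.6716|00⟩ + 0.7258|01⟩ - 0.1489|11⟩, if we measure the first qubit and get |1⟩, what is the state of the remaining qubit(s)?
-|1⟩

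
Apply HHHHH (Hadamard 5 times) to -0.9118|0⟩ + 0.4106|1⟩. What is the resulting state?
-0.3544|0⟩ - 0.9351|1⟩

H² = I, so H^5 = H: a single Hadamard. With (a, b) = (-0.9118, 0.4106), H gives ((a + b)/√2, (a − b)/√2) = (-0.3544, -0.9351).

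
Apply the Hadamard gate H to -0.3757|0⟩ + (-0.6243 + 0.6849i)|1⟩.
(-1/√2 + 0.4843i)|0⟩ + (0.1758 - 0.4843i)|1⟩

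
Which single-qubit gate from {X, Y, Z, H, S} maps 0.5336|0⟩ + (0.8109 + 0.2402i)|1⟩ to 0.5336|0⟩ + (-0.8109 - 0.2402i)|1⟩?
Z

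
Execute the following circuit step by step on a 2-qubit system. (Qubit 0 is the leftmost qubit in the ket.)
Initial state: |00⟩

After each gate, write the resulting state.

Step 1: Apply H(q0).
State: 1/√2|00⟩ + 1/√2|10⟩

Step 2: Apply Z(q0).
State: 1/√2|00⟩ - 1/√2|10⟩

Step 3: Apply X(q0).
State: -1/√2|00⟩ + 1/√2|10⟩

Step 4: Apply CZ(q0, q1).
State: -1/√2|00⟩ + 1/√2|10⟩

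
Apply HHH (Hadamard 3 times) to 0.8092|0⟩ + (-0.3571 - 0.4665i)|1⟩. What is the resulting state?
(0.3197 - 0.3299i)|0⟩ + (0.8247 + 0.3299i)|1⟩

H² = I, so H^3 = H: a single Hadamard. With (a, b) = (0.8092, (-0.3571 - 0.4665i)), H gives ((a + b)/√2, (a − b)/√2) = ((0.3197 - 0.3299i), (0.8247 + 0.3299i)).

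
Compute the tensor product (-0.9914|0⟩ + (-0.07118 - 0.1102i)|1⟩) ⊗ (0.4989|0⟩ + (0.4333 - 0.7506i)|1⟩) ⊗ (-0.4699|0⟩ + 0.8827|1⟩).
0.2324|000⟩ - 0.4366|001⟩ + (0.2019 - 0.3497i)|010⟩ + (-0.3792 + 0.6569i)|011⟩ + (0.01669 + 0.02583i)|100⟩ + (-0.03135 - 0.04853i)|101⟩ + (0.05336 - 0.002668i)|110⟩ + (-0.1002 + 0.005012i)|111⟩

amp(|b₁b₂…⟩) = product of the factor amplitudes for bits b₁, b₂, …; only kets whose every factor amplitude is nonzero survive.
|000⟩: (-0.9914)(0.4989)(-0.4699) = 0.2324
|001⟩: (-0.9914)(0.4989)(0.8827) = -0.4366
|010⟩: (-0.9914)(0.4333 - 0.7506i)(-0.4699) = (0.2019 - 0.3497i)
|011⟩: (-0.9914)(0.4333 - 0.7506i)(0.8827) = (-0.3792 + 0.6569i)
|100⟩: (-0.07118 - 0.1102i)(0.4989)(-0.4699) = (0.01669 + 0.02583i)
|101⟩: (-0.07118 - 0.1102i)(0.4989)(0.8827) = (-0.03135 - 0.04853i)
|110⟩: (-0.07118 - 0.1102i)(0.4333 - 0.7506i)(-0.4699) = (0.05336 - 0.002668i)
|111⟩: (-0.07118 - 0.1102i)(0.4333 - 0.7506i)(0.8827) = (-0.1002 + 0.005012i)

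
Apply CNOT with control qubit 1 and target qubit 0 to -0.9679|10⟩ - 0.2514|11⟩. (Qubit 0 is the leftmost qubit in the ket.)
-0.2514|01⟩ - 0.9679|10⟩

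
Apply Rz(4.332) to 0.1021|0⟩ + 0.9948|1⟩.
(-0.05725 - 0.08454i)|0⟩ + (-0.5578 + 0.8237i)|1⟩

Rz(4.332) = [[e^(−iθ/2), 0], [0, e^(iθ/2)]] with e^(±iθ/2) = cos(θ/2) ± i·sin(θ/2); θ = 4.332, cos(θ/2) ≈ -0.560677, sin(θ/2) ≈ 0.828034.
With a = amp(|0⟩) = 0.1021 and b = amp(|1⟩) = 0.9948:
new amp(|0⟩) = (-0.560677 - 0.828034i)·a = (-0.05725 - 0.08454i)
new amp(|1⟩) = (-0.560677 + 0.828034i)·b = (-0.5578 + 0.8237i)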